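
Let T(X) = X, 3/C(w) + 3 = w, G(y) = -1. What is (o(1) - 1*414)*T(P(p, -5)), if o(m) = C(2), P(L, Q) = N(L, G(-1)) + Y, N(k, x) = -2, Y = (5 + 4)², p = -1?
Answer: -32943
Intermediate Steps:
Y = 81 (Y = 9² = 81)
P(L, Q) = 79 (P(L, Q) = -2 + 81 = 79)
C(w) = 3/(-3 + w)
o(m) = -3 (o(m) = 3/(-3 + 2) = 3/(-1) = 3*(-1) = -3)
(o(1) - 1*414)*T(P(p, -5)) = (-3 - 1*414)*79 = (-3 - 414)*79 = -417*79 = -32943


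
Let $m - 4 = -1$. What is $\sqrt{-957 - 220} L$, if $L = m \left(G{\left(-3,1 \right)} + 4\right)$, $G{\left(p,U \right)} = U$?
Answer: $15 i \sqrt{1177} \approx 514.61 i$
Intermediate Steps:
$m = 3$ ($m = 4 - 1 = 3$)
$L = 15$ ($L = 3 \left(1 + 4\right) = 3 \cdot 5 = 15$)
$\sqrt{-957 - 220} L = \sqrt{-957 - 220} \cdot 15 = \sqrt{-1177} \cdot 15 = i \sqrt{1177} \cdot 15 = 15 i \sqrt{1177}$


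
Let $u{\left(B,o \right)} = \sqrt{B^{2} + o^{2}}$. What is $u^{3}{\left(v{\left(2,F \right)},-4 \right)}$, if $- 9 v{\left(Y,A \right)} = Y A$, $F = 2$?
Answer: $\frac{5248 \sqrt{82}}{729} \approx 65.189$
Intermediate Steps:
$v{\left(Y,A \right)} = - \frac{A Y}{9}$ ($v{\left(Y,A \right)} = - \frac{Y A}{9} = - \frac{A Y}{9}$)
$u^{3}{\left(v{\left(2,F \right)},-4 \right)} = \left(\sqrt{\left(\left(- \frac{1}{9}\right) 2 \cdot 2\right)^{2} + \left(-4\right)^{2}}\right)^{3} = \left(\sqrt{\left(- \frac{4}{9}\right)^{2} + 16}\right)^{3} = \left(\sqrt{\frac{16}{81} + 16}\right)^{3} = \left(\sqrt{\frac{1312}{81}}\right)^{3} = \left(\frac{4 \sqrt{82}}{9}\right)^{3} = \frac{5248 \sqrt{82}}{729}$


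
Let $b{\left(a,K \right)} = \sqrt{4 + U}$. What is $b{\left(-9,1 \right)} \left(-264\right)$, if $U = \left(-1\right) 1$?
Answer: $- 264 \sqrt{3} \approx -457.26$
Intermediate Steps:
$U = -1$
$b{\left(a,K \right)} = \sqrt{3}$ ($b{\left(a,K \right)} = \sqrt{4 - 1} = \sqrt{3}$)
$b{\left(-9,1 \right)} \left(-264\right) = \sqrt{3} \left(-264\right) = - 264 \sqrt{3}$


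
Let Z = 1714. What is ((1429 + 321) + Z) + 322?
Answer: 3786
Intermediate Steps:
((1429 + 321) + Z) + 322 = ((1429 + 321) + 1714) + 322 = (1750 + 1714) + 322 = 3464 + 322 = 3786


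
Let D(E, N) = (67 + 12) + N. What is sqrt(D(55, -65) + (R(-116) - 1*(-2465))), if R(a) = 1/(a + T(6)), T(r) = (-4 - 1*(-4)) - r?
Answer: sqrt(36897314)/122 ≈ 49.789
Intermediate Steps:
D(E, N) = 79 + N
T(r) = -r (T(r) = (-4 + 4) - r = 0 - r = -r)
R(a) = 1/(-6 + a) (R(a) = 1/(a - 1*6) = 1/(a - 6) = 1/(-6 + a))
sqrt(D(55, -65) + (R(-116) - 1*(-2465))) = sqrt((79 - 65) + (1/(-6 - 116) - 1*(-2465))) = sqrt(14 + (1/(-122) + 2465)) = sqrt(14 + (-1/122 + 2465)) = sqrt(14 + 300729/122) = sqrt(302437/122) = sqrt(36897314)/122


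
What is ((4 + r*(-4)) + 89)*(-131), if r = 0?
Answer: -12183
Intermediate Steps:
((4 + r*(-4)) + 89)*(-131) = ((4 + 0*(-4)) + 89)*(-131) = ((4 + 0) + 89)*(-131) = (4 + 89)*(-131) = 93*(-131) = -12183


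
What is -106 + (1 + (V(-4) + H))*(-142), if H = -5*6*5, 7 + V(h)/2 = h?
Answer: 24176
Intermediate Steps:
V(h) = -14 + 2*h
H = -150 (H = -30*5 = -150)
-106 + (1 + (V(-4) + H))*(-142) = -106 + (1 + ((-14 + 2*(-4)) - 150))*(-142) = -106 + (1 + ((-14 - 8) - 150))*(-142) = -106 + (1 + (-22 - 150))*(-142) = -106 + (1 - 172)*(-142) = -106 - 171*(-142) = -106 + 24282 = 24176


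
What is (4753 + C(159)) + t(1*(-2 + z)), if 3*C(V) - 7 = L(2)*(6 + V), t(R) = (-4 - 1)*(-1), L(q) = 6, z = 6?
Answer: 15271/3 ≈ 5090.3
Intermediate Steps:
t(R) = 5 (t(R) = -5*(-1) = 5)
C(V) = 43/3 + 2*V (C(V) = 7/3 + (6*(6 + V))/3 = 7/3 + (36 + 6*V)/3 = 7/3 + (12 + 2*V) = 43/3 + 2*V)
(4753 + C(159)) + t(1*(-2 + z)) = (4753 + (43/3 + 2*159)) + 5 = (4753 + (43/3 + 318)) + 5 = (4753 + 997/3) + 5 = 15256/3 + 5 = 15271/3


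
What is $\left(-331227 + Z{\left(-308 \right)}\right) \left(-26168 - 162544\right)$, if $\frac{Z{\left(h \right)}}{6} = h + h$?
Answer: $63203989176$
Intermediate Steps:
$Z{\left(h \right)} = 12 h$ ($Z{\left(h \right)} = 6 \left(h + h\right) = 6 \cdot 2 h = 12 h$)
$\left(-331227 + Z{\left(-308 \right)}\right) \left(-26168 - 162544\right) = \left(-331227 + 12 \left(-308\right)\right) \left(-26168 - 162544\right) = \left(-331227 - 3696\right) \left(-188712\right) = \left(-334923\right) \left(-188712\right) = 63203989176$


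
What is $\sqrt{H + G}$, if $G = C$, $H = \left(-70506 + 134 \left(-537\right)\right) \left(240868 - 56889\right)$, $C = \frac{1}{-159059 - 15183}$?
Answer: $\frac{i \sqrt{795754462440103038626}}{174242} \approx 1.619 \cdot 10^{5} i$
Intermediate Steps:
$C = - \frac{1}{174242}$ ($C = \frac{1}{-159059 - 15183} = \frac{1}{-174242} = - \frac{1}{174242} \approx -5.7391 \cdot 10^{-6}$)
$H = -26210384256$ ($H = \left(-70506 - 71958\right) 183979 = \left(-142464\right) 183979 = -26210384256$)
$G = - \frac{1}{174242} \approx -5.7391 \cdot 10^{-6}$
$\sqrt{H + G} = \sqrt{-26210384256 - \frac{1}{174242}} = \sqrt{- \frac{4566949773533953}{174242}} = \frac{i \sqrt{795754462440103038626}}{174242}$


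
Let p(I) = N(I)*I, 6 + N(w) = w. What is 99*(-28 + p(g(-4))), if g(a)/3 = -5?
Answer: 28413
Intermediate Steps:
g(a) = -15 (g(a) = 3*(-5) = -15)
N(w) = -6 + w
p(I) = I*(-6 + I) (p(I) = (-6 + I)*I = I*(-6 + I))
99*(-28 + p(g(-4))) = 99*(-28 - 15*(-6 - 15)) = 99*(-28 - 15*(-21)) = 99*(-28 + 315) = 99*287 = 28413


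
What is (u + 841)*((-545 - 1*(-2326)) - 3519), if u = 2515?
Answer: -5832728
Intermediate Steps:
(u + 841)*((-545 - 1*(-2326)) - 3519) = (2515 + 841)*((-545 - 1*(-2326)) - 3519) = 3356*((-545 + 2326) - 3519) = 3356*(1781 - 3519) = 3356*(-1738) = -5832728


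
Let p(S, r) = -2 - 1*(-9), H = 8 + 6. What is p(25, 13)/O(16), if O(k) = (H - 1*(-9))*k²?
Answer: 7/5888 ≈ 0.0011889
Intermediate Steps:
H = 14
p(S, r) = 7 (p(S, r) = -2 + 9 = 7)
O(k) = 23*k² (O(k) = (14 - 1*(-9))*k² = (14 + 9)*k² = 23*k²)
p(25, 13)/O(16) = 7/((23*16²)) = 7/((23*256)) = 7/5888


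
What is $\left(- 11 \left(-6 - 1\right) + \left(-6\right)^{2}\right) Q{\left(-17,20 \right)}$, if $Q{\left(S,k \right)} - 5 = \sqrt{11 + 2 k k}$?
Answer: $565 + 113 \sqrt{811} \approx 3783.0$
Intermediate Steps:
$Q{\left(S,k \right)} = 5 + \sqrt{11 + 2 k^{2}}$ ($Q{\left(S,k \right)} = 5 + \sqrt{11 + 2 k k} = 5 + \sqrt{11 + 2 k^{2}}$)
$\left(- 11 \left(-6 - 1\right) + \left(-6\right)^{2}\right) Q{\left(-17,20 \right)} = \left(- 11 \left(-6 - 1\right) + \left(-6\right)^{2}\right) \left(5 + \sqrt{11 + 2 \cdot 20^{2}}\right) = \left(\left(-11\right) \left(-7\right) + 36\right) \left(5 + \sqrt{11 + 2 \cdot 400}\right) = \left(77 + 36\right) \left(5 + \sqrt{11 + 800}\right) = 113 \left(5 + \sqrt{811}\right) = 565 + 113 \sqrt{811}$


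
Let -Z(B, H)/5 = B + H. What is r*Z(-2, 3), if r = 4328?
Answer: -21640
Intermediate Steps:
Z(B, H) = -5*B - 5*H (Z(B, H) = -5*(B + H) = -5*B - 5*H)
r*Z(-2, 3) = 4328*(-5*(-2) - 5*3) = 4328*(10 - 15) = 4328*(-5) = -21640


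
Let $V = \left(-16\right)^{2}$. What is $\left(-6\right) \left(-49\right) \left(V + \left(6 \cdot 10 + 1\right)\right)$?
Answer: $93198$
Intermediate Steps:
$V = 256$
$\left(-6\right) \left(-49\right) \left(V + \left(6 \cdot 10 + 1\right)\right) = \left(-6\right) \left(-49\right) \left(256 + \left(6 \cdot 10 + 1\right)\right) = 294 \left(256 + \left(60 + 1\right)\right) = 294 \left(256 + 61\right) = 294 \cdot 317 = 93198$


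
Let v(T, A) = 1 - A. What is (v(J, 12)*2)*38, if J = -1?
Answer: -836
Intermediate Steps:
(v(J, 12)*2)*38 = ((1 - 1*12)*2)*38 = ((1 - 12)*2)*38 = -11*2*38 = -22*38 = -836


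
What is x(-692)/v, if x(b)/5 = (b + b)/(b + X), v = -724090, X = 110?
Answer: -346/21071019 ≈ -1.6421e-5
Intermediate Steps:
x(b) = 10*b/(110 + b) (x(b) = 5*((b + b)/(b + 110)) = 5*((2*b)/(110 + b)) = 5*(2*b/(110 + b)) = 10*b/(110 + b))
x(-692)/v = (10*(-692)/(110 - 692))/(-724090) = (10*(-692)/(-582))*(-1/724090) = (10*(-692)*(-1/582))*(-1/724090) = (3460/291)*(-1/724090) = -346/21071019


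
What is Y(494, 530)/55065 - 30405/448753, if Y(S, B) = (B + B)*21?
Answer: 554332697/1647372263 ≈ 0.33649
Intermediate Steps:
Y(S, B) = 42*B (Y(S, B) = (2*B)*21 = 42*B)
Y(494, 530)/55065 - 30405/448753 = (42*530)/55065 - 30405/448753 = 22260*(1/55065) - 30405*1/448753 = 1484/3671 - 30405/448753 = 554332697/1647372263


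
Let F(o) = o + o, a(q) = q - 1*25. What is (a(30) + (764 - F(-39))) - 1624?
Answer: -777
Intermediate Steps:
a(q) = -25 + q (a(q) = q - 25 = -25 + q)
F(o) = 2*o
(a(30) + (764 - F(-39))) - 1624 = ((-25 + 30) + (764 - 2*(-39))) - 1624 = (5 + (764 - 1*(-78))) - 1624 = (5 + (764 + 78)) - 1624 = (5 + 842) - 1624 = 847 - 1624 = -777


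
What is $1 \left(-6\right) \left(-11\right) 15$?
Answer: $990$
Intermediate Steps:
$1 \left(-6\right) \left(-11\right) 15 = \left(-6\right) \left(-11\right) 15 = 66 \cdot 15 = 990$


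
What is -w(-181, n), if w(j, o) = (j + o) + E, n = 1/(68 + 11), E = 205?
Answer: -1897/79 ≈ -24.013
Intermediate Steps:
n = 1/79 ≈ 0.012658
w(j, o) = 205 + j + o (w(j, o) = (j + o) + 205 = 205 + j + o)
-w(-181, n) = -(205 - 181 + 1/79) = -1*1897/79 = -1897/79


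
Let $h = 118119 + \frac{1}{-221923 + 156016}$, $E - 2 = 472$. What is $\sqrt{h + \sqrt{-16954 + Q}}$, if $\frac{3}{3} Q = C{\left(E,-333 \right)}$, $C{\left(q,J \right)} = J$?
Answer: $\frac{\sqrt{57008595189036 + 482636961 i \sqrt{17287}}}{21969} \approx 343.68 + 0.19128 i$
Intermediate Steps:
$E = 474$ ($E = 2 + 472 = 474$)
$Q = -333$
$h = \frac{7784868932}{65907}$ ($h = 118119 + \frac{1}{-65907} = 118119 - \frac{1}{65907} = \frac{7784868932}{65907} \approx 1.1812 \cdot 10^{5}$)
$\sqrt{h + \sqrt{-16954 + Q}} = \sqrt{\frac{7784868932}{65907} + \sqrt{-16954 - 333}} = \sqrt{\frac{7784868932}{65907} + \sqrt{-17287}} = \sqrt{\frac{7784868932}{65907} + i \sqrt{17287}}$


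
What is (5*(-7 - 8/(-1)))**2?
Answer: 25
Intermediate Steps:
(5*(-7 - 8/(-1)))**2 = (5*(-7 - 8*(-1)))**2 = (5*(-7 + 8))**2 = (5*1)**2 = 5**2 = 25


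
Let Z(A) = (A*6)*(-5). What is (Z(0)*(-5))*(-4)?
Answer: 0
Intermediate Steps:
Z(A) = -30*A (Z(A) = (6*A)*(-5) = -30*A)
(Z(0)*(-5))*(-4) = (-30*0*(-5))*(-4) = (0*(-5))*(-4) = 0*(-4) = 0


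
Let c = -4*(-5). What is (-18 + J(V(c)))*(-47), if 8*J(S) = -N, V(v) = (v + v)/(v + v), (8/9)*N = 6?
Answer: 28341/32 ≈ 885.66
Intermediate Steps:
c = 20
N = 27/4 (N = (9/8)*6 = 27/4 ≈ 6.7500)
V(v) = 1 (V(v) = (2*v)/((2*v)) = (2*v)*(1/(2*v)) = 1)
J(S) = -27/32 (J(S) = (-1*27/4)/8 = (⅛)*(-27/4) = -27/32)
(-18 + J(V(c)))*(-47) = (-18 - 27/32)*(-47) = -603/32*(-47) = 28341/32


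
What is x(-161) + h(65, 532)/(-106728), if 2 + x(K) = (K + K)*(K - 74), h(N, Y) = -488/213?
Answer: 215020685905/2841633 ≈ 75668.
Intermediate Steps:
h(N, Y) = -488/213 (h(N, Y) = -488*1/213 = -488/213)
x(K) = -2 + 2*K*(-74 + K) (x(K) = -2 + (K + K)*(K - 74) = -2 + (2*K)*(-74 + K) = -2 + 2*K*(-74 + K))
x(-161) + h(65, 532)/(-106728) = (-2 - 148*(-161) + 2*(-161)²) - 488/213/(-106728) = (-2 + 23828 + 2*25921) - 488/213*(-1/106728) = (-2 + 23828 + 51842) + 61/2841633 = 75668 + 61/2841633 = 215020685905/2841633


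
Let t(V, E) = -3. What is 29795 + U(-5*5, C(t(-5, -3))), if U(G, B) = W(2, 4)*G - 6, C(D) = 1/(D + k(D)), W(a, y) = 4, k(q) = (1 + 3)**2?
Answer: 29689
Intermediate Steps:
k(q) = 16 (k(q) = 4**2 = 16)
C(D) = 1/(16 + D) (C(D) = 1/(D + 16) = 1/(16 + D))
U(G, B) = -6 + 4*G (U(G, B) = 4*G - 6 = -6 + 4*G)
29795 + U(-5*5, C(t(-5, -3))) = 29795 + (-6 + 4*(-5*5)) = 29795 + (-6 + 4*(-25)) = 29795 + (-6 - 100) = 29795 - 106 = 29689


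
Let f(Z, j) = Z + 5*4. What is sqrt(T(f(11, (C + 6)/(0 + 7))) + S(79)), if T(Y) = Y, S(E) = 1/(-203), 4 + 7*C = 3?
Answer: 22*sqrt(2639)/203 ≈ 5.5673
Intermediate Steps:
C = -1/7 (C = -4/7 + (1/7)*3 = -4/7 + 3/7 = -1/7 ≈ -0.14286)
S(E) = -1/203
f(Z, j) = 20 + Z (f(Z, j) = Z + 20 = 20 + Z)
sqrt(T(f(11, (C + 6)/(0 + 7))) + S(79)) = sqrt((20 + 11) - 1/203) = sqrt(31 - 1/203) = sqrt(6292/203) = 22*sqrt(2639)/203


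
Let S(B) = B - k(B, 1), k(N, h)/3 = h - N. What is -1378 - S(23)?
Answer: -1467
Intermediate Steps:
k(N, h) = -3*N + 3*h (k(N, h) = 3*(h - N) = -3*N + 3*h)
S(B) = -3 + 4*B (S(B) = B - (-3*B + 3*1) = B - (-3*B + 3) = B - (3 - 3*B) = B + (-3 + 3*B) = -3 + 4*B)
-1378 - S(23) = -1378 - (-3 + 4*23) = -1378 - (-3 + 92) = -1378 - 1*89 = -1378 - 89 = -1467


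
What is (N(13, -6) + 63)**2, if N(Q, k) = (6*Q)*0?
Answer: 3969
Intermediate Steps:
N(Q, k) = 0
(N(13, -6) + 63)**2 = (0 + 63)**2 = 63**2 = 3969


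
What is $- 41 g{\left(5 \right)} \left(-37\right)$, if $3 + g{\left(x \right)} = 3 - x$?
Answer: $-7585$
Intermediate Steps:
$g{\left(x \right)} = - x$ ($g{\left(x \right)} = -3 - \left(-3 + x\right) = - x$)
$- 41 g{\left(5 \right)} \left(-37\right) = - 41 \left(\left(-1\right) 5\right) \left(-37\right) = \left(-41\right) \left(-5\right) \left(-37\right) = 205 \left(-37\right) = -7585$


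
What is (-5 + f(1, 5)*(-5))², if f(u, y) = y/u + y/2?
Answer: 7225/4 ≈ 1806.3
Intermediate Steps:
f(u, y) = y/2 + y/u (f(u, y) = y/u + y*(½) = y/u + y/2 = y/2 + y/u)
(-5 + f(1, 5)*(-5))² = (-5 + ((½)*5 + 5/1)*(-5))² = (-5 + (5/2 + 5*1)*(-5))² = (-5 + (5/2 + 5)*(-5))² = (-5 + (15/2)*(-5))² = (-5 - 75/2)² = (-85/2)² = 7225/4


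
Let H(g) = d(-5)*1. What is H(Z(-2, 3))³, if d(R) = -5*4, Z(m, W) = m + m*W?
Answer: -8000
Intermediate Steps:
Z(m, W) = m + W*m
d(R) = -20
H(g) = -20 (H(g) = -20*1 = -20)
H(Z(-2, 3))³ = (-20)³ = -8000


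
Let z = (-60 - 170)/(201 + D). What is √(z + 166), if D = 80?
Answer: 4*√815181/281 ≈ 12.852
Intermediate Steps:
z = -230/281 (z = (-60 - 170)/(201 + 80) = -230/281 ≈ -0.81851)
√(z + 166) = √(-230/281 + 166) = √(46416/281) = 4*√815181/281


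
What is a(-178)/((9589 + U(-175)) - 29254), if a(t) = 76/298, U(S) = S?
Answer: -19/1478080 ≈ -1.2855e-5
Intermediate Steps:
a(t) = 38/149 (a(t) = 76*(1/298) = 38/149)
a(-178)/((9589 + U(-175)) - 29254) = 38/(149*((9589 - 175) - 29254)) = 38/(149*(9414 - 29254)) = (38/149)/(-19840) = (38/149)*(-1/19840) = -19/1478080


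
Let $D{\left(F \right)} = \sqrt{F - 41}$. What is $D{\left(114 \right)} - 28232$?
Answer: $-28232 + \sqrt{73} \approx -28223.0$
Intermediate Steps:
$D{\left(F \right)} = \sqrt{-41 + F}$
$D{\left(114 \right)} - 28232 = \sqrt{-41 + 114} - 28232 = \sqrt{73} - 28232 = -28232 + \sqrt{73}$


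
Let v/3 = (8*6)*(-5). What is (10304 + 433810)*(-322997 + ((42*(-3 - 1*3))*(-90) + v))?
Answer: -133694746218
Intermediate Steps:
v = -720 (v = 3*((8*6)*(-5)) = 3*(48*(-5)) = 3*(-240) = -720)
(10304 + 433810)*(-322997 + ((42*(-3 - 1*3))*(-90) + v)) = (10304 + 433810)*(-322997 + ((42*(-3 - 1*3))*(-90) - 720)) = 444114*(-322997 + ((42*(-3 - 3))*(-90) - 720)) = 444114*(-322997 + ((42*(-6))*(-90) - 720)) = 444114*(-322997 + (-252*(-90) - 720)) = 444114*(-322997 + (22680 - 720)) = 444114*(-322997 + 21960) = 444114*(-301037) = -133694746218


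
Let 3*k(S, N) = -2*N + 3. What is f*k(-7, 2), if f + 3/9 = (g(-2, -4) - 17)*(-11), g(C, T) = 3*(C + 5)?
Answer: -263/9 ≈ -29.222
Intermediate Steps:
g(C, T) = 15 + 3*C (g(C, T) = 3*(5 + C) = 15 + 3*C)
k(S, N) = 1 - 2*N/3 (k(S, N) = (-2*N + 3)/3 = (3 - 2*N)/3 = 1 - 2*N/3)
f = 263/3 (f = -⅓ + ((15 + 3*(-2)) - 17)*(-11) = -⅓ + ((15 - 6) - 17)*(-11) = -⅓ + (9 - 17)*(-11) = -⅓ - 8*(-11) = -⅓ + 88 = 263/3 ≈ 87.667)
f*k(-7, 2) = 263*(1 - ⅔*2)/3 = 263*(1 - 4/3)/3 = (263/3)*(-⅓) = -263/9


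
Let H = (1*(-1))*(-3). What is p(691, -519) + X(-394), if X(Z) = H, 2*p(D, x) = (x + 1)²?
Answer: 134165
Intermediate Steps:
p(D, x) = (1 + x)²/2 (p(D, x) = (x + 1)²/2 = (1 + x)²/2)
H = 3 (H = -1*(-3) = 3)
X(Z) = 3
p(691, -519) + X(-394) = (1 - 519)²/2 + 3 = (½)*(-518)² + 3 = (½)*268324 + 3 = 134162 + 3 = 134165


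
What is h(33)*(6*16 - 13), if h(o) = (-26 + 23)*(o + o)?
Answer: -16434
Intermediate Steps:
h(o) = -6*o
h(33)*(6*16 - 13) = (-6*33)*(6*16 - 13) = -198*(96 - 13) = -198*83 = -16434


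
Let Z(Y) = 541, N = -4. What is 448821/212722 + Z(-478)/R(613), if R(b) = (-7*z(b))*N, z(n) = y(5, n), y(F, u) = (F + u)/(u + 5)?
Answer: 63824795/2978108 ≈ 21.431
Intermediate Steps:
y(F, u) = (F + u)/(5 + u)
z(n) = 1 (z(n) = (5 + n)/(5 + n) = 1)
R(b) = 28 (R(b) = -7*1*(-4) = -7*(-4) = 28)
448821/212722 + Z(-478)/R(613) = 448821/212722 + 541/28 = 63824795/2978108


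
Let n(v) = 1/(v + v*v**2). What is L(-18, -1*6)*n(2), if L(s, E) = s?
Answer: -9/5 ≈ -1.8000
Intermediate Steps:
n(v) = 1/(v + v**3)
L(-18, -1*6)*n(2) = -18/(2 + 2**3) = -18/(2 + 8) = -18/10 = -18*1/10 = -9/5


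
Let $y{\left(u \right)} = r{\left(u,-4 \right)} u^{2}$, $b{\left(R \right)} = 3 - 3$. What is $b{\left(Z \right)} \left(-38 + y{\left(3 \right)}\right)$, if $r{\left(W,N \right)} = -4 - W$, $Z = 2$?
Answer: $0$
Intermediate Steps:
$b{\left(R \right)} = 0$
$y{\left(u \right)} = u^{2} \left(-4 - u\right)$ ($y{\left(u \right)} = \left(-4 - u\right) u^{2} = u^{2} \left(-4 - u\right)$)
$b{\left(Z \right)} \left(-38 + y{\left(3 \right)}\right) = 0 \left(-38 + 3^{2} \left(-4 - 3\right)\right) = 0 \left(-38 + 9 \left(-4 - 3\right)\right) = 0 \left(-38 + 9 \left(-7\right)\right) = 0 \left(-38 - 63\right) = 0 \left(-101\right) = 0$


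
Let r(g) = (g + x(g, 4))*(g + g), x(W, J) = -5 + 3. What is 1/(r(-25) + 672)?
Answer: 1/2022 ≈ 0.00049456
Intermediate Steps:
x(W, J) = -2
r(g) = 2*g*(-2 + g) (r(g) = (g - 2)*(g + g) = (-2 + g)*(2*g) = 2*g*(-2 + g))
1/(r(-25) + 672) = 1/(2*(-25)*(-2 - 25) + 672) = 1/(2*(-25)*(-27) + 672) = 1/(1350 + 672) = 1/2022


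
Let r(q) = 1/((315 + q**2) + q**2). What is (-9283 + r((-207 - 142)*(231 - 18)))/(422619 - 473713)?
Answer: 51297762631099/282344919085791 ≈ 0.18168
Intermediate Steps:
r(q) = 1/(315 + 2*q**2)
(-9283 + r((-207 - 142)*(231 - 18)))/(422619 - 473713) = (-9283 + 1/(315 + 2*((-207 - 142)*(231 - 18))**2))/(422619 - 473713) = (-9283 + 1/(315 + 2*(-349*213)**2))/(-51094) = (-9283 + 1/(315 + 2*(-74337)**2))*(-1/51094) = (-9283 + 1/(315 + 2*5525989569))*(-1/51094) = (-9283 + 1/(315 + 11051979138))*(-1/51094) = (-9283 + 1/11051979453)*(-1/51094) = -102595525262198/11051979453*(-1/51094) = 51297762631099/282344919085791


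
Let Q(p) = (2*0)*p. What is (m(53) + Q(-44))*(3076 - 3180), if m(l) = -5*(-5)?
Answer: -2600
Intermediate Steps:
Q(p) = 0 (Q(p) = 0*p = 0)
m(l) = 25
(m(53) + Q(-44))*(3076 - 3180) = (25 + 0)*(3076 - 3180) = 25*(-104) = -2600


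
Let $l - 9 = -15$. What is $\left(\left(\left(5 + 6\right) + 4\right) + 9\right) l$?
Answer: $-144$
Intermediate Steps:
$l = -6$ ($l = 9 - 15 = -6$)
$\left(\left(\left(5 + 6\right) + 4\right) + 9\right) l = \left(\left(\left(5 + 6\right) + 4\right) + 9\right) \left(-6\right) = \left(\left(11 + 4\right) + 9\right) \left(-6\right) = \left(15 + 9\right) \left(-6\right) = 24 \left(-6\right) = -144$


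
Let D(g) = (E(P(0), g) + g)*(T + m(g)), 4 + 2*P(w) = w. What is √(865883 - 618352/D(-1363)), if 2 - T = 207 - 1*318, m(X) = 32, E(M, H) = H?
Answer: √40215337532035/6815 ≈ 930.53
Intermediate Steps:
P(w) = -2 + w/2
T = 113 (T = 2 - (207 - 1*318) = 2 - (207 - 318) = 2 - 1*(-111) = 2 + 111 = 113)
D(g) = 290*g (D(g) = (g + g)*(113 + 32) = (2*g)*145 = 290*g)
√(865883 - 618352/D(-1363)) = √(865883 - 618352/(290*(-1363))) = √(865883 - 618352/(-395270)) = √(865883 - 618352*(-1/395270)) = √(865883 + 309176/197635) = √(171129095881/197635) = √40215337532035/6815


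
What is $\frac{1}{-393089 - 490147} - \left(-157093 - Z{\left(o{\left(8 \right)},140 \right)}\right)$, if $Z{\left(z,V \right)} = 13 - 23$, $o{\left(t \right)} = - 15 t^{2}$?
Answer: $\frac{138741360587}{883236} \approx 1.5708 \cdot 10^{5}$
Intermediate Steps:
$Z{\left(z,V \right)} = -10$
$\frac{1}{-393089 - 490147} - \left(-157093 - Z{\left(o{\left(8 \right)},140 \right)}\right) = \frac{1}{-393089 - 490147} - \left(-157093 - -10\right) = \frac{1}{-883236} - \left(-157093 + 10\right) = - \frac{1}{883236} - -157083 = - \frac{1}{883236} + 157083 = \frac{138741360587}{883236}$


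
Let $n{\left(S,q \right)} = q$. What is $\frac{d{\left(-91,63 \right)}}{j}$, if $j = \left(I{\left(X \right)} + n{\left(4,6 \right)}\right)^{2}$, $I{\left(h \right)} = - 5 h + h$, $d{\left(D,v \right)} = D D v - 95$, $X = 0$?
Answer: $\frac{130402}{9} \approx 14489.0$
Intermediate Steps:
$d{\left(D,v \right)} = -95 + v D^{2}$ ($d{\left(D,v \right)} = D^{2} v - 95 = v D^{2} - 95 = -95 + v D^{2}$)
$I{\left(h \right)} = - 4 h$
$j = 36$ ($j = \left(\left(-4\right) 0 + 6\right)^{2} = \left(0 + 6\right)^{2} = 6^{2} = 36$)
$\frac{d{\left(-91,63 \right)}}{j} = \frac{-95 + 63 \left(-91\right)^{2}}{36} = \left(-95 + 63 \cdot 8281\right) \frac{1}{36} = \left(-95 + 521703\right) \frac{1}{36} = 521608 \cdot \frac{1}{36} = \frac{130402}{9}$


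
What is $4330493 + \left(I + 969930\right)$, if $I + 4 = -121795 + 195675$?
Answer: $5374299$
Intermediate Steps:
$I = 73876$ ($I = -4 + \left(-121795 + 195675\right) = -4 + 73880 = 73876$)
$4330493 + \left(I + 969930\right) = 4330493 + \left(73876 + 969930\right) = 4330493 + 1043806 = 5374299$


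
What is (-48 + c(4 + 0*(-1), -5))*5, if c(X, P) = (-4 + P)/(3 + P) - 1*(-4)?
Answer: -395/2 ≈ -197.50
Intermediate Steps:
c(X, P) = 4 + (-4 + P)/(3 + P) (c(X, P) = (-4 + P)/(3 + P) + 4 = 4 + (-4 + P)/(3 + P))
(-48 + c(4 + 0*(-1), -5))*5 = (-48 + (8 + 5*(-5))/(3 - 5))*5 = (-48 + (8 - 25)/(-2))*5 = (-48 - ½*(-17))*5 = (-48 + 17/2)*5 = -79/2*5 = -395/2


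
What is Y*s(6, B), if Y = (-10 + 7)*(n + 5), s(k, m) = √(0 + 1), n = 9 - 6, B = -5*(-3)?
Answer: -24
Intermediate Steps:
B = 15
n = 3
s(k, m) = 1 (s(k, m) = √1 = 1)
Y = -24 (Y = (-10 + 7)*(3 + 5) = -3*8 = -24)
Y*s(6, B) = -24*1 = -24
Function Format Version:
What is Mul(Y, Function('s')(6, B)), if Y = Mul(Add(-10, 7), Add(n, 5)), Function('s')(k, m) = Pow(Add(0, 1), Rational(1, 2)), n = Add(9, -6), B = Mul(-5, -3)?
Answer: -24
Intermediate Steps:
B = 15
n = 3
Function('s')(k, m) = 1 (Function('s')(k, m) = Pow(1, Rational(1, 2)) = 1)
Y = -24 (Y = Mul(Add(-10, 7), Add(3, 5)) = Mul(-3, 8) = -24)
Mul(Y, Function('s')(6, B)) = Mul(-24, 1) = -24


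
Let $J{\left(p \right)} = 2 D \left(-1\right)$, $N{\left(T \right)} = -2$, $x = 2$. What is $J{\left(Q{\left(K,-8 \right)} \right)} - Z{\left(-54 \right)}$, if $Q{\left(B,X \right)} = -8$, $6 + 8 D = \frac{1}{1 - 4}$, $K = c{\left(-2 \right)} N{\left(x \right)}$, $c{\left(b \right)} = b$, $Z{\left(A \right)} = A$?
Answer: $\frac{667}{12} \approx 55.583$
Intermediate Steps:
$K = 4$ ($K = \left(-2\right) \left(-2\right) = 4$)
$D = - \frac{19}{24}$ ($D = - \frac{3}{4} + \frac{1}{8 \left(1 - 4\right)} = - \frac{3}{4} + \frac{1}{8 \left(-3\right)} = - \frac{3}{4} + \frac{1}{8} \left(- \frac{1}{3}\right) = - \frac{3}{4} - \frac{1}{24} = - \frac{19}{24} \approx -0.79167$)
$J{\left(p \right)} = \frac{19}{12}$ ($J{\left(p \right)} = 2 \left(- \frac{19}{24}\right) \left(-1\right) = \left(- \frac{19}{12}\right) \left(-1\right) = \frac{19}{12}$)
$J{\left(Q{\left(K,-8 \right)} \right)} - Z{\left(-54 \right)} = \frac{19}{12} - -54 = \frac{19}{12} + 54 = \frac{667}{12}$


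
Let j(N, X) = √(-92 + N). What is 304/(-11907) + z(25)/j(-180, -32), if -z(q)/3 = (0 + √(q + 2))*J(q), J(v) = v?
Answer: -304/11907 + 225*I*√51/68 ≈ -0.025531 + 23.63*I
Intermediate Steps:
z(q) = -3*q*√(2 + q) (z(q) = -3*(0 + √(q + 2))*q = -3*(0 + √(2 + q))*q = -3*√(2 + q)*q = -3*q*√(2 + q))
304/(-11907) + z(25)/j(-180, -32) = 304/(-11907) + (-3*25*√(2 + 25))/(√(-92 - 180)) = 304*(-1/11907) + (-3*25*√27)/(√(-272)) = -304/11907 + (-3*25*3*√3)/((4*I*√17)) = -304/11907 + (-225*√3)*(-I*√17/68) = -304/11907 + 225*I*√51/68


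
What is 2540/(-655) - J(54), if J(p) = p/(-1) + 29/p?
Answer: 350765/7074 ≈ 49.585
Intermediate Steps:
J(p) = -p + 29/p (J(p) = p*(-1) + 29/p = -p + 29/p)
2540/(-655) - J(54) = 2540/(-655) - (-1*54 + 29/54) = 2540*(-1/655) - (-54 + 29*(1/54)) = -508/131 - (-54 + 29/54) = -508/131 - 1*(-2887/54) = -508/131 + 2887/54 = 350765/7074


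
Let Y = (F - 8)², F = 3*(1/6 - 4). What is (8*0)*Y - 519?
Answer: -519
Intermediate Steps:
F = -23/2 (F = 3*(⅙ - 4) = 3*(-23/6) = -23/2 ≈ -11.500)
Y = 1521/4 (Y = (-23/2 - 8)² = (-39/2)² = 1521/4 ≈ 380.25)
(8*0)*Y - 519 = (8*0)*(1521/4) - 519 = 0*(1521/4) - 519 = 0 - 519 = -519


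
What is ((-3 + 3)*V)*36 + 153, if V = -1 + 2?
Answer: 153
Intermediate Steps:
V = 1
((-3 + 3)*V)*36 + 153 = ((-3 + 3)*1)*36 + 153 = (0*1)*36 + 153 = 0*36 + 153 = 0 + 153 = 153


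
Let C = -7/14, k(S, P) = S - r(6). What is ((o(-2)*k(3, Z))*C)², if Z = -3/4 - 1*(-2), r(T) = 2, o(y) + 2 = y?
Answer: 4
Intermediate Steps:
o(y) = -2 + y
Z = 5/4 (Z = -3*¼ + 2 = -¾ + 2 = 5/4 ≈ 1.2500)
k(S, P) = -2 + S (k(S, P) = S - 1*2 = S - 2 = -2 + S)
C = -½ (C = -7*1/14 = -½ ≈ -0.50000)
((o(-2)*k(3, Z))*C)² = (((-2 - 2)*(-2 + 3))*(-½))² = (-4*1*(-½))² = (-4*(-½))² = 2² = 4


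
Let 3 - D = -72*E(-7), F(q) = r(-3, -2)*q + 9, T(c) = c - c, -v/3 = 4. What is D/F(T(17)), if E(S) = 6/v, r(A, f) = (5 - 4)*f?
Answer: -11/3 ≈ -3.6667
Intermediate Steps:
r(A, f) = f (r(A, f) = 1*f = f)
v = -12 (v = -3*4 = -12)
E(S) = -½ (E(S) = 6/(-12) = 6*(-1/12) = -½)
T(c) = 0
F(q) = 9 - 2*q (F(q) = -2*q + 9 = 9 - 2*q)
D = -33 (D = 3 - (-72)*(-1)/2 = 3 - 1*36 = 3 - 36 = -33)
D/F(T(17)) = -33/(9 - 2*0) = -33/(9 + 0) = -33/9 = -33*⅑ = -11/3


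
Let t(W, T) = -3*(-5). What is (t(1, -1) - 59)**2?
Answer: 1936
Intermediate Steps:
t(W, T) = 15
(t(1, -1) - 59)**2 = (15 - 59)**2 = (-44)**2 = 1936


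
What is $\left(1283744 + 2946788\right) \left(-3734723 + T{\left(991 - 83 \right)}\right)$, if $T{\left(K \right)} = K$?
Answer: $-15796023839580$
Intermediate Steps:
$\left(1283744 + 2946788\right) \left(-3734723 + T{\left(991 - 83 \right)}\right) = \left(1283744 + 2946788\right) \left(-3734723 + \left(991 - 83\right)\right) = 4230532 \left(-3734723 + 908\right) = 4230532 \left(-3733815\right) = -15796023839580$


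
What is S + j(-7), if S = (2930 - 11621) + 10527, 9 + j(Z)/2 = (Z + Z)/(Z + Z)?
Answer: 1820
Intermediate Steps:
j(Z) = -16 (j(Z) = -18 + 2*((Z + Z)/(Z + Z)) = -18 + 2*((2*Z)/((2*Z))) = -18 + 2*((2*Z)*(1/(2*Z))) = -18 + 2*1 = -18 + 2 = -16)
S = 1836 (S = -8691 + 10527 = 1836)
S + j(-7) = 1836 - 16 = 1820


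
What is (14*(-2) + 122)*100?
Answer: 9400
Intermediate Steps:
(14*(-2) + 122)*100 = (-28 + 122)*100 = 94*100 = 9400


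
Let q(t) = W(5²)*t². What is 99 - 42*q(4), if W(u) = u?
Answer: -16701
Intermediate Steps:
q(t) = 25*t² (q(t) = 5²*t² = 25*t²)
99 - 42*q(4) = 99 - 1050*4² = 99 - 1050*16 = 99 - 42*400 = 99 - 16800 = -16701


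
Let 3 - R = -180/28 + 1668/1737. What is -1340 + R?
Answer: -5396698/4053 ≈ -1331.5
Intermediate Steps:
R = 34322/4053 (R = 3 - (-180/28 + 1668/1737) = 3 - (-180*1/28 + 1668*(1/1737)) = 3 - (-45/7 + 556/579) = 3 - 1*(-22163/4053) = 3 + 22163/4053 = 34322/4053 ≈ 8.4683)
-1340 + R = -1340 + 34322/4053 = -5396698/4053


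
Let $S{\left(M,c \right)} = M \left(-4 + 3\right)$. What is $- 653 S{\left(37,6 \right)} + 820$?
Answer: $24981$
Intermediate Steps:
$S{\left(M,c \right)} = - M$ ($S{\left(M,c \right)} = M \left(-1\right) = - M$)
$- 653 S{\left(37,6 \right)} + 820 = - 653 \left(\left(-1\right) 37\right) + 820 = \left(-653\right) \left(-37\right) + 820 = 24161 + 820 = 24981$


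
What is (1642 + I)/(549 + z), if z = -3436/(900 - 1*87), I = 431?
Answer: 1685349/442901 ≈ 3.8052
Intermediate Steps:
z = -3436/813 (z = -3436/(900 - 87) = -3436/813 ≈ -4.2263)
(1642 + I)/(549 + z) = (1642 + 431)/(549 - 3436/813) = 2073/(442901/813) = 2073*(813/442901) = 1685349/442901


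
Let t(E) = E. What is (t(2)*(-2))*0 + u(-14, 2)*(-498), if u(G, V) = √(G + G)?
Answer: -996*I*√7 ≈ -2635.2*I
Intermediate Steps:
u(G, V) = √2*√G (u(G, V) = √(2*G) = √2*√G)
(t(2)*(-2))*0 + u(-14, 2)*(-498) = (2*(-2))*0 + (√2*√(-14))*(-498) = -4*0 + (√2*(I*√14))*(-498) = 0 + (2*I*√7)*(-498) = 0 - 996*I*√7 = -996*I*√7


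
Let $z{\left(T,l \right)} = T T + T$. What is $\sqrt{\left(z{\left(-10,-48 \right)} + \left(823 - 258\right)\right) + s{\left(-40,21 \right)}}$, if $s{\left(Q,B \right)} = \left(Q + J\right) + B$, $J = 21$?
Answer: $3 \sqrt{73} \approx 25.632$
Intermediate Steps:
$s{\left(Q,B \right)} = 21 + B + Q$ ($s{\left(Q,B \right)} = \left(Q + 21\right) + B = \left(21 + Q\right) + B = 21 + B + Q$)
$z{\left(T,l \right)} = T + T^{2}$ ($z{\left(T,l \right)} = T^{2} + T = T + T^{2}$)
$\sqrt{\left(z{\left(-10,-48 \right)} + \left(823 - 258\right)\right) + s{\left(-40,21 \right)}} = \sqrt{\left(- 10 \left(1 - 10\right) + \left(823 - 258\right)\right) + \left(21 + 21 - 40\right)} = \sqrt{\left(\left(-10\right) \left(-9\right) + \left(823 - 258\right)\right) + 2} = \sqrt{\left(90 + 565\right) + 2} = \sqrt{655 + 2} = \sqrt{657} = 3 \sqrt{73}$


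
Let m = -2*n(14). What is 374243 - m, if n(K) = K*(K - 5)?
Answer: 374495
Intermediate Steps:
n(K) = K*(-5 + K)
m = -252 (m = -28*(-5 + 14) = -28*9 = -2*126 = -252)
374243 - m = 374243 - 1*(-252) = 374243 + 252 = 374495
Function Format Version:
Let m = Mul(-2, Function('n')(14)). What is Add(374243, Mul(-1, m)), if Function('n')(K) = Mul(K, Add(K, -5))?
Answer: 374495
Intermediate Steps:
Function('n')(K) = Mul(K, Add(-5, K))
m = -252 (m = Mul(-2, Mul(14, Add(-5, 14))) = Mul(-2, Mul(14, 9)) = Mul(-2, 126) = -252)
Add(374243, Mul(-1, m)) = Add(374243, Mul(-1, -252)) = Add(374243, 252) = 374495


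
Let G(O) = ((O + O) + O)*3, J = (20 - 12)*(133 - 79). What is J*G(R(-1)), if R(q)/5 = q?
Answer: -19440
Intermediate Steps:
R(q) = 5*q
J = 432 (J = 8*54 = 432)
G(O) = 9*O (G(O) = (2*O + O)*3 = (3*O)*3 = 9*O)
J*G(R(-1)) = 432*(9*(5*(-1))) = 432*(9*(-5)) = 432*(-45) = -19440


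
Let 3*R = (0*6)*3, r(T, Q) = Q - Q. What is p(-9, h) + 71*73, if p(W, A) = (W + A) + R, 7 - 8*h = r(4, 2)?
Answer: 41399/8 ≈ 5174.9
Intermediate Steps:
r(T, Q) = 0
h = 7/8 (h = 7/8 - ⅛*0 = 7/8 + 0 = 7/8 ≈ 0.87500)
R = 0 (R = ((0*6)*3)/3 = (0*3)/3 = (⅓)*0 = 0)
p(W, A) = A + W (p(W, A) = (W + A) + 0 = (A + W) + 0 = A + W)
p(-9, h) + 71*73 = (7/8 - 9) + 71*73 = -65/8 + 5183 = 41399/8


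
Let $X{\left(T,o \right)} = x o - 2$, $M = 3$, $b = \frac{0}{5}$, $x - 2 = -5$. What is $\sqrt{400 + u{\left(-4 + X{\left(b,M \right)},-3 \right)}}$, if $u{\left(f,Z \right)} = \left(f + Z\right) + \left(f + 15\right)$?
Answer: $\sqrt{382} \approx 19.545$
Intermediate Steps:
$x = -3$ ($x = 2 - 5 = -3$)
$b = 0$ ($b = 0 \cdot \frac{1}{5} = 0$)
$X{\left(T,o \right)} = -2 - 3 o$ ($X{\left(T,o \right)} = - 3 o - 2 = -2 - 3 o$)
$u{\left(f,Z \right)} = 15 + Z + 2 f$ ($u{\left(f,Z \right)} = \left(Z + f\right) + \left(15 + f\right) = 15 + Z + 2 f$)
$\sqrt{400 + u{\left(-4 + X{\left(b,M \right)},-3 \right)}} = \sqrt{400 + \left(15 - 3 + 2 \left(-4 - 11\right)\right)} = \sqrt{400 + \left(15 - 3 + 2 \left(-15\right)\right)} = \sqrt{400 - 18} = \sqrt{382}$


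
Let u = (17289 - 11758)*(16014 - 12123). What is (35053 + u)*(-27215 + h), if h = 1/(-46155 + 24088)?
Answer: -12945633716028644/22067 ≈ -5.8665e+11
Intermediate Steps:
u = 21521121 (u = 5531*3891 = 21521121)
h = -1/22067 (h = 1/(-22067) = -1/22067 ≈ -4.5317e-5)
(35053 + u)*(-27215 + h) = (35053 + 21521121)*(-27215 - 1/22067) = 21556174*(-600553406/22067) = -12945633716028644/22067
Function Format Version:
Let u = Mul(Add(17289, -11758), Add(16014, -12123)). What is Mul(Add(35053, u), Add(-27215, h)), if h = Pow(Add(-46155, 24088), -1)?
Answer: Rational(-12945633716028644, 22067) ≈ -5.8665e+11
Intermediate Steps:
u = 21521121 (u = Mul(5531, 3891) = 21521121)
h = Rational(-1, 22067) (h = Pow(-22067, -1) = Rational(-1, 22067) ≈ -4.5317e-5)
Mul(Add(35053, u), Add(-27215, h)) = Mul(Add(35053, 21521121), Add(-27215, Rational(-1, 22067))) = Mul(21556174, Rational(-600553406, 22067)) = Rational(-12945633716028644, 22067)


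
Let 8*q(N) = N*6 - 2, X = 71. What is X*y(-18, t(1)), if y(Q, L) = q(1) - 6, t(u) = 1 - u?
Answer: -781/2 ≈ -390.50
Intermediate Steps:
q(N) = -1/4 + 3*N/4 (q(N) = (N*6 - 2)/8 = (6*N - 2)/8 = (-2 + 6*N)/8 = -1/4 + 3*N/4)
y(Q, L) = -11/2 (y(Q, L) = (-1/4 + (3/4)*1) - 6 = (-1/4 + 3/4) - 6 = 1/2 - 6 = -11/2)
X*y(-18, t(1)) = 71*(-11/2) = -781/2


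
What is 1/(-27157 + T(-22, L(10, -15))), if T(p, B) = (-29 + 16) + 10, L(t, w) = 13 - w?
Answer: -1/27160 ≈ -3.6819e-5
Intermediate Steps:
T(p, B) = -3 (T(p, B) = -13 + 10 = -3)
1/(-27157 + T(-22, L(10, -15))) = 1/(-27157 - 3) = 1/(-27160) = -1/27160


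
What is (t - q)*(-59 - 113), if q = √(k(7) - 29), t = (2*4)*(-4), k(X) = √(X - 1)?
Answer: 5504 + 172*√(-29 + √6) ≈ 5504.0 + 886.27*I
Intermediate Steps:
k(X) = √(-1 + X)
t = -32 (t = 8*(-4) = -32)
q = √(-29 + √6) (q = √(√(-1 + 7) - 29) = √(√6 - 29) = √(-29 + √6) ≈ 5.1527*I)
(t - q)*(-59 - 113) = (-32 - √(-29 + √6))*(-59 - 113) = (-32 - √(-29 + √6))*(-172) = 5504 + 172*√(-29 + √6)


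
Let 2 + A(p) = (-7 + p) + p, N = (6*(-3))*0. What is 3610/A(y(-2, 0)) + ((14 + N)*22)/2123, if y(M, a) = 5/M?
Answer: -348169/1351 ≈ -257.71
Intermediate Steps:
N = 0 (N = -18*0 = 0)
A(p) = -9 + 2*p (A(p) = -2 + ((-7 + p) + p) = -2 + (-7 + 2*p) = -9 + 2*p)
3610/A(y(-2, 0)) + ((14 + N)*22)/2123 = 3610/(-9 + 2*(5/(-2))) + ((14 + 0)*22)/2123 = 3610/(-9 + 2*(5*(-½))) + (14*22)*(1/2123) = 3610/(-9 + 2*(-5/2)) + 308*(1/2123) = 3610/(-9 - 5) + 28/193 = 3610/(-14) + 28/193 = 3610*(-1/14) + 28/193 = -1805/7 + 28/193 = -348169/1351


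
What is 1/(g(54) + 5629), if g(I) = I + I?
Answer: 1/5737 ≈ 0.00017431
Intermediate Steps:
g(I) = 2*I
1/(g(54) + 5629) = 1/(2*54 + 5629) = 1/(108 + 5629) = 1/5737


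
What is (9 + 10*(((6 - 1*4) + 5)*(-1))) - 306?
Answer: -367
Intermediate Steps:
(9 + 10*(((6 - 1*4) + 5)*(-1))) - 306 = (9 + 10*(((6 - 4) + 5)*(-1))) - 306 = (9 + 10*((2 + 5)*(-1))) - 306 = (9 + 10*(7*(-1))) - 306 = (9 + 10*(-7)) - 306 = (9 - 70) - 306 = -61 - 306 = -367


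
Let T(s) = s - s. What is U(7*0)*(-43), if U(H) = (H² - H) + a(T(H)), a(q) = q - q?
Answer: 0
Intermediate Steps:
T(s) = 0
a(q) = 0
U(H) = H² - H (U(H) = (H² - H) + 0 = H² - H)
U(7*0)*(-43) = ((7*0)*(-1 + 7*0))*(-43) = (0*(-1 + 0))*(-43) = (0*(-1))*(-43) = 0*(-43) = 0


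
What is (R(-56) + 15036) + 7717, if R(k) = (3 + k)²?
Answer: 25562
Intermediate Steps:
(R(-56) + 15036) + 7717 = ((3 - 56)² + 15036) + 7717 = ((-53)² + 15036) + 7717 = (2809 + 15036) + 7717 = 17845 + 7717 = 25562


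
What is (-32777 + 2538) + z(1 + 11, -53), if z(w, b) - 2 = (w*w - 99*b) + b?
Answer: -24899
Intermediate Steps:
z(w, b) = 2 + w² - 98*b (z(w, b) = 2 + ((w*w - 99*b) + b) = 2 + ((w² - 99*b) + b) = 2 + (w² - 98*b) = 2 + w² - 98*b)
(-32777 + 2538) + z(1 + 11, -53) = (-32777 + 2538) + (2 + (1 + 11)² - 98*(-53)) = -30239 + (2 + 12² + 5194) = -30239 + (2 + 144 + 5194) = -30239 + 5340 = -24899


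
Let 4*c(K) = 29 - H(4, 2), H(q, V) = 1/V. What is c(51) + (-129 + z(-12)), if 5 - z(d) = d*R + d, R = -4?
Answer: -1223/8 ≈ -152.88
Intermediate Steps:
c(K) = 57/8 (c(K) = (29 - 1/2)/4 = (29 - 1*½)/4 = (29 - ½)/4 = (¼)*(57/2) = 57/8)
z(d) = 5 + 3*d (z(d) = 5 - (d*(-4) + d) = 5 - (-4*d + d) = 5 - (-3)*d = 5 + 3*d)
c(51) + (-129 + z(-12)) = 57/8 + (-129 + (5 + 3*(-12))) = 57/8 + (-129 + (5 - 36)) = 57/8 + (-129 - 31) = 57/8 - 160 = -1223/8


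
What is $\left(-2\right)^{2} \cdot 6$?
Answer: $24$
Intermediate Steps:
$\left(-2\right)^{2} \cdot 6 = 4 \cdot 6 = 24$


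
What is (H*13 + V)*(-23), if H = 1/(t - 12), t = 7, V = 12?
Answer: -1081/5 ≈ -216.20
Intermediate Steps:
H = -⅕ (H = 1/(7 - 12) = 1/(-5) = -⅕ ≈ -0.20000)
(H*13 + V)*(-23) = (-⅕*13 + 12)*(-23) = (-13/5 + 12)*(-23) = (47/5)*(-23) = -1081/5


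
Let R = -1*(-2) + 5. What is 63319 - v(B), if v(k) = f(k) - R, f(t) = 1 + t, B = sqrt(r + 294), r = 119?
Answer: 63325 - sqrt(413) ≈ 63305.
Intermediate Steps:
R = 7 (R = 2 + 5 = 7)
B = sqrt(413) (B = sqrt(119 + 294) = sqrt(413) ≈ 20.322)
v(k) = -6 + k (v(k) = (1 + k) - 1*7 = (1 + k) - 7 = -6 + k)
63319 - v(B) = 63319 - (-6 + sqrt(413)) = 63319 + (6 - sqrt(413)) = 63325 - sqrt(413)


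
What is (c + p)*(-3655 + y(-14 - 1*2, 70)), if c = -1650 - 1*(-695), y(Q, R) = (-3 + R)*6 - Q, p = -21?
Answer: 3159312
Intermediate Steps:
y(Q, R) = -18 - Q + 6*R (y(Q, R) = (-18 + 6*R) - Q = -18 - Q + 6*R)
c = -955 (c = -1650 + 695 = -955)
(c + p)*(-3655 + y(-14 - 1*2, 70)) = (-955 - 21)*(-3655 + (-18 - (-14 - 1*2) + 6*70)) = -976*(-3655 + (-18 - (-14 - 2) + 420)) = -976*(-3655 + (-18 - 1*(-16) + 420)) = -976*(-3655 + (-18 + 16 + 420)) = -976*(-3655 + 418) = -976*(-3237) = 3159312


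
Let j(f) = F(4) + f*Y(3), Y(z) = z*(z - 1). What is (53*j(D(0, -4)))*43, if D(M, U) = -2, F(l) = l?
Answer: -18232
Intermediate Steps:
Y(z) = z*(-1 + z)
j(f) = 4 + 6*f (j(f) = 4 + f*(3*(-1 + 3)) = 4 + f*(3*2) = 4 + f*6 = 4 + 6*f)
(53*j(D(0, -4)))*43 = (53*(4 + 6*(-2)))*43 = (53*(4 - 12))*43 = (53*(-8))*43 = -424*43 = -18232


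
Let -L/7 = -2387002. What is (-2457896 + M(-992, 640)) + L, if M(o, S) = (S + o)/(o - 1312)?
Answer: 1026080507/72 ≈ 1.4251e+7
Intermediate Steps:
M(o, S) = (S + o)/(-1312 + o)
L = 16709014 (L = -7*(-2387002) = 16709014)
(-2457896 + M(-992, 640)) + L = (-2457896 + (640 - 992)/(-1312 - 992)) + 16709014 = (-2457896 - 352/(-2304)) + 16709014 = (-2457896 - 1/2304*(-352)) + 16709014 = (-2457896 + 11/72) + 16709014 = -176968501/72 + 16709014 = 1026080507/72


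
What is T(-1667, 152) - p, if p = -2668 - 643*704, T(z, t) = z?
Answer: 453673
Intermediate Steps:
p = -455340 (p = -2668 - 1*452672 = -2668 - 452672 = -455340)
T(-1667, 152) - p = -1667 - 1*(-455340) = -1667 + 455340 = 453673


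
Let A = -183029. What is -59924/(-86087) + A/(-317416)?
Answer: 3161568537/2484126472 ≈ 1.2727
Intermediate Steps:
-59924/(-86087) + A/(-317416) = -59924/(-86087) - 183029/(-317416) = -59924*(-1/86087) - 183029*(-1/317416) = 59924/86087 + 16639/28856 = 3161568537/2484126472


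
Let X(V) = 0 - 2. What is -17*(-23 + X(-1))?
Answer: 425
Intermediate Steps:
X(V) = -2
-17*(-23 + X(-1)) = -17*(-23 - 2) = -17*(-25) = 425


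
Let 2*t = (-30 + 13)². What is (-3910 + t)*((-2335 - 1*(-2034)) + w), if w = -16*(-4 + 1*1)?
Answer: 1905343/2 ≈ 9.5267e+5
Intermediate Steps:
w = 48 (w = -16*(-4 + 1) = -16*(-3) = 48)
t = 289/2 (t = (-30 + 13)²/2 = (½)*(-17)² = (½)*289 = 289/2 ≈ 144.50)
(-3910 + t)*((-2335 - 1*(-2034)) + w) = (-3910 + 289/2)*((-2335 - 1*(-2034)) + 48) = -7531*((-2335 + 2034) + 48)/2 = -7531*(-301 + 48)/2 = -7531/2*(-253) = 1905343/2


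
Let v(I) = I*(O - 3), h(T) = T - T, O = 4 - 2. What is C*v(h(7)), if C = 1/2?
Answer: 0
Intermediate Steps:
O = 2
h(T) = 0
C = ½ ≈ 0.50000
v(I) = -I (v(I) = I*(2 - 3) = I*(-1) = -I)
C*v(h(7)) = (-1*0)/2 = (½)*0 = 0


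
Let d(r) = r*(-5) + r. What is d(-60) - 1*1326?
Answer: -1086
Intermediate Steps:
d(r) = -4*r (d(r) = -5*r + r = -4*r)
d(-60) - 1*1326 = -4*(-60) - 1*1326 = 240 - 1326 = -1086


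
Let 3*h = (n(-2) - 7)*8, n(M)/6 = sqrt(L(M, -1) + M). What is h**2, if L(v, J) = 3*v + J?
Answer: -17600/9 - 1792*I ≈ -1955.6 - 1792.0*I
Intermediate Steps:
L(v, J) = J + 3*v
n(M) = 6*sqrt(-1 + 4*M) (n(M) = 6*sqrt((-1 + 3*M) + M) = 6*sqrt(-1 + 4*M))
h = -56/3 + 48*I (h = ((6*sqrt(-1 + 4*(-2)) - 7)*8)/3 = ((6*sqrt(-1 - 8) - 7)*8)/3 = ((6*sqrt(-9) - 7)*8)/3 = ((6*(3*I) - 7)*8)/3 = ((18*I - 7)*8)/3 = ((-7 + 18*I)*8)/3 = (-56 + 144*I)/3 = -56/3 + 48*I ≈ -18.667 + 48.0*I)
h**2 = (-56/3 + 48*I)**2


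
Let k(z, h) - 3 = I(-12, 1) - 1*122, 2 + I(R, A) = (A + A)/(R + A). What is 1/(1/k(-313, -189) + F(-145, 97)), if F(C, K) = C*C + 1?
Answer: 1333/28027647 ≈ 4.7560e-5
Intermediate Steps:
I(R, A) = -2 + 2*A/(A + R) (I(R, A) = -2 + (A + A)/(R + A) = -2 + (2*A)/(A + R) = -2 + 2*A/(A + R))
F(C, K) = 1 + C² (F(C, K) = C² + 1 = 1 + C²)
k(z, h) = -1333/11 (k(z, h) = 3 + (-2*(-12)/(1 - 12) - 1*122) = 3 + (-2*(-12)/(-11) - 122) = 3 + (-2*(-12)*(-1/11) - 122) = 3 + (-24/11 - 122) = 3 - 1366/11 = -1333/11)
1/(1/k(-313, -189) + F(-145, 97)) = 1/(1/(-1333/11) + (1 + (-145)²)) = 1/(-11/1333 + (1 + 21025)) = 1/(-11/1333 + 21026) = 1/(28027647/1333) = 1333/28027647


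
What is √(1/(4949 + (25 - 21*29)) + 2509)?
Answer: √5311616210/1455 ≈ 50.090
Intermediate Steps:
√(1/(4949 + (25 - 21*29)) + 2509) = √(1/(4949 + (25 - 609)) + 2509) = √(1/(4949 - 584) + 2509) = √(1/4365 + 2509) = √(10951786/4365) = √5311616210/1455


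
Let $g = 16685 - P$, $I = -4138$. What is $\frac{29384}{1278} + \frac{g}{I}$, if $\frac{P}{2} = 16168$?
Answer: $\frac{70796485}{2644182} \approx 26.774$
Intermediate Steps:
$P = 32336$ ($P = 2 \cdot 16168 = 32336$)
$g = -15651$ ($g = 16685 - 32336 = -15651$)
$\frac{29384}{1278} + \frac{g}{I} = \frac{29384}{1278} - \frac{15651}{-4138} = 29384 \cdot \frac{1}{1278} - - \frac{15651}{4138} = \frac{14692}{639} + \frac{15651}{4138} = \frac{70796485}{2644182}$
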